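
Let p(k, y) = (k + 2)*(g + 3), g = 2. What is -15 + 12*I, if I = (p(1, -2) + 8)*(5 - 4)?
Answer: 261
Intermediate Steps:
p(k, y) = 10 + 5*k (p(k, y) = (k + 2)*(2 + 3) = (2 + k)*5 = 10 + 5*k)
I = 23 (I = ((10 + 5*1) + 8)*(5 - 4) = ((10 + 5) + 8)*1 = (15 + 8)*1 = 23*1 = 23)
-15 + 12*I = -15 + 12*23 = -15 + 276 = 261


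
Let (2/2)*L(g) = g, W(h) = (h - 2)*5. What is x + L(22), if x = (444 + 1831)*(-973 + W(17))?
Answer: -2042928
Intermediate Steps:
W(h) = -10 + 5*h (W(h) = (-2 + h)*5 = -10 + 5*h)
L(g) = g
x = -2042950 (x = (444 + 1831)*(-973 + (-10 + 5*17)) = 2275*(-973 + (-10 + 85)) = 2275*(-973 + 75) = 2275*(-898) = -2042950)
x + L(22) = -2042950 + 22 = -2042928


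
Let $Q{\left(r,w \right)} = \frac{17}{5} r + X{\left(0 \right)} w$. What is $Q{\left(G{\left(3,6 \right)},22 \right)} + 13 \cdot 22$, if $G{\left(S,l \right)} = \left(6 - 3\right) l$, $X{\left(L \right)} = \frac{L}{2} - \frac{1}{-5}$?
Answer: $\frac{1758}{5} \approx 351.6$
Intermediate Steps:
$X{\left(L \right)} = \frac{1}{5} + \frac{L}{2}$ ($X{\left(L \right)} = L \frac{1}{2} - - \frac{1}{5} = \frac{L}{2} + \frac{1}{5} = \frac{1}{5} + \frac{L}{2}$)
$G{\left(S,l \right)} = 3 l$
$Q{\left(r,w \right)} = \frac{w}{5} + \frac{17 r}{5}$ ($Q{\left(r,w \right)} = \frac{17}{5} r + \left(\frac{1}{5} + \frac{1}{2} \cdot 0\right) w = 17 \cdot \frac{1}{5} r + \left(\frac{1}{5} + 0\right) w = \frac{17 r}{5} + \frac{w}{5} = \frac{w}{5} + \frac{17 r}{5}$)
$Q{\left(G{\left(3,6 \right)},22 \right)} + 13 \cdot 22 = \left(\frac{1}{5} \cdot 22 + \frac{17 \cdot 3 \cdot 6}{5}\right) + 13 \cdot 22 = \left(\frac{22}{5} + \frac{17}{5} \cdot 18\right) + 286 = \left(\frac{22}{5} + \frac{306}{5}\right) + 286 = \frac{328}{5} + 286 = \frac{1758}{5}$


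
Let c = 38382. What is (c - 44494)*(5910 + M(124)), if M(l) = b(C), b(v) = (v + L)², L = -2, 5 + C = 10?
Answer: -36176928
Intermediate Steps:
C = 5 (C = -5 + 10 = 5)
b(v) = (-2 + v)² (b(v) = (v - 2)² = (-2 + v)²)
M(l) = 9 (M(l) = (-2 + 5)² = 3² = 9)
(c - 44494)*(5910 + M(124)) = (38382 - 44494)*(5910 + 9) = -6112*5919 = -36176928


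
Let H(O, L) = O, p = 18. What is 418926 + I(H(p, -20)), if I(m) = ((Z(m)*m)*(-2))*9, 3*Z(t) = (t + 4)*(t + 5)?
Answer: 364278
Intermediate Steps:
Z(t) = (4 + t)*(5 + t)/3 (Z(t) = ((t + 4)*(t + 5))/3 = ((4 + t)*(5 + t))/3 = (4 + t)*(5 + t)/3)
I(m) = -18*m*(20/3 + 3*m + m²/3) (I(m) = (((20/3 + 3*m + m²/3)*m)*(-2))*9 = ((m*(20/3 + 3*m + m²/3))*(-2))*9 = -2*m*(20/3 + 3*m + m²/3)*9 = -18*m*(20/3 + 3*m + m²/3))
418926 + I(H(p, -20)) = 418926 - 6*18*(20 + 18² + 9*18) = 418926 - 6*18*(20 + 324 + 162) = 418926 - 6*18*506 = 418926 - 54648 = 364278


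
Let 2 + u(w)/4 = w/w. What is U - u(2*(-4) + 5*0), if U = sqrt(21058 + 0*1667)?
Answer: 4 + sqrt(21058) ≈ 149.11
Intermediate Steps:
U = sqrt(21058) (U = sqrt(21058 + 0) = sqrt(21058) ≈ 145.11)
u(w) = -4 (u(w) = -8 + 4*(w/w) = -8 + 4*1 = -8 + 4 = -4)
U - u(2*(-4) + 5*0) = sqrt(21058) - 1*(-4) = sqrt(21058) + 4 = 4 + sqrt(21058)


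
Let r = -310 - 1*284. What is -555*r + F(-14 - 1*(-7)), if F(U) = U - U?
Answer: 329670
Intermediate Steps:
F(U) = 0
r = -594 (r = -310 - 284 = -594)
-555*r + F(-14 - 1*(-7)) = -555*(-594) + 0 = 329670 + 0 = 329670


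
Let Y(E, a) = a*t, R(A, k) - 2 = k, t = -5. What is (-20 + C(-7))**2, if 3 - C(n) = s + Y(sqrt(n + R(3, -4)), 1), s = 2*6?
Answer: 576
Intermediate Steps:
R(A, k) = 2 + k
Y(E, a) = -5*a (Y(E, a) = a*(-5) = -5*a)
s = 12
C(n) = -4 (C(n) = 3 - (12 - 5*1) = 3 - (12 - 5) = 3 - 1*7 = 3 - 7 = -4)
(-20 + C(-7))**2 = (-20 - 4)**2 = (-24)**2 = 576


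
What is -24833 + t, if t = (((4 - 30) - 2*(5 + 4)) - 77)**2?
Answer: -10192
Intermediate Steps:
t = 14641 (t = ((-26 - 2*9) - 77)**2 = ((-26 - 18) - 77)**2 = (-44 - 77)**2 = (-121)**2 = 14641)
-24833 + t = -24833 + 14641 = -10192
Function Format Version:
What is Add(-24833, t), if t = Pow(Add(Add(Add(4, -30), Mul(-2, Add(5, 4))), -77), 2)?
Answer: -10192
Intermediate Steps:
t = 14641 (t = Pow(Add(Add(-26, Mul(-2, 9)), -77), 2) = Pow(Add(Add(-26, -18), -77), 2) = Pow(Add(-44, -77), 2) = Pow(-121, 2) = 14641)
Add(-24833, t) = Add(-24833, 14641) = -10192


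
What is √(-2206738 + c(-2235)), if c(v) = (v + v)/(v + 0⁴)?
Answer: 4*I*√137921 ≈ 1485.5*I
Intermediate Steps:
c(v) = 2 (c(v) = (2*v)/(v + 0) = (2*v)/v = 2)
√(-2206738 + c(-2235)) = √(-2206738 + 2) = √(-2206736) = 4*I*√137921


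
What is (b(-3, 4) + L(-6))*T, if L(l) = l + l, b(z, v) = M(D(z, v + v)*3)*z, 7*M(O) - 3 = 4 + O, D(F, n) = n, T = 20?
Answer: -3540/7 ≈ -505.71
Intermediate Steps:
M(O) = 1 + O/7 (M(O) = 3/7 + (4 + O)/7 = 3/7 + (4/7 + O/7) = 1 + O/7)
b(z, v) = z*(1 + 6*v/7) (b(z, v) = (1 + ((v + v)*3)/7)*z = (1 + ((2*v)*3)/7)*z = (1 + (6*v)/7)*z = (1 + 6*v/7)*z = z*(1 + 6*v/7))
L(l) = 2*l
(b(-3, 4) + L(-6))*T = ((⅐)*(-3)*(7 + 6*4) + 2*(-6))*20 = ((⅐)*(-3)*(7 + 24) - 12)*20 = ((⅐)*(-3)*31 - 12)*20 = (-93/7 - 12)*20 = -177/7*20 = -3540/7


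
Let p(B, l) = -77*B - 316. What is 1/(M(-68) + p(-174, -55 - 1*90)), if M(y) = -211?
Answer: 1/12871 ≈ 7.7694e-5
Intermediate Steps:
p(B, l) = -316 - 77*B
1/(M(-68) + p(-174, -55 - 1*90)) = 1/(-211 + (-316 - 77*(-174))) = 1/(-211 + (-316 + 13398)) = 1/(-211 + 13082) = 1/12871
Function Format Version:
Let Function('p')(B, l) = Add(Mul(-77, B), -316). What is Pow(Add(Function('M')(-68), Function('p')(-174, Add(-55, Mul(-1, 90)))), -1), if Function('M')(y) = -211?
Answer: Rational(1, 12871) ≈ 7.7694e-5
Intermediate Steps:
Function('p')(B, l) = Add(-316, Mul(-77, B))
Pow(Add(Function('M')(-68), Function('p')(-174, Add(-55, Mul(-1, 90)))), -1) = Pow(Add(-211, Add(-316, Mul(-77, -174))), -1) = Pow(Add(-211, Add(-316, 13398)), -1) = Pow(Add(-211, 13082), -1) = Pow(12871, -1) = Rational(1, 12871)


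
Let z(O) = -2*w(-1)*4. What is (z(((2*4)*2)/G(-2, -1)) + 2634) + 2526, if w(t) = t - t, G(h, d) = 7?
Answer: 5160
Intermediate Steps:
w(t) = 0
z(O) = 0 (z(O) = -2*0*4 = 0*4 = 0)
(z(((2*4)*2)/G(-2, -1)) + 2634) + 2526 = (0 + 2634) + 2526 = 2634 + 2526 = 5160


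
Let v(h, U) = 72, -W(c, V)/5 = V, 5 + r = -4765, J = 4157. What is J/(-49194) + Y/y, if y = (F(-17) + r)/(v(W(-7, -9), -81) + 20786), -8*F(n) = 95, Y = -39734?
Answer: 326164629388109/1881916470 ≈ 1.7332e+5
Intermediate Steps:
r = -4770 (r = -5 - 4765 = -4770)
W(c, V) = -5*V
F(n) = -95/8 (F(n) = -1/8*95 = -95/8)
y = -38255/166864 (y = (-95/8 - 4770)/(72 + 20786) = -38255/8/20858 = -38255/8*1/20858 = -38255/166864 ≈ -0.22926)
J/(-49194) + Y/y = 4157/(-49194) - 39734/(-38255/166864) = 4157*(-1/49194) - 39734*(-166864/38255) = -4157/49194 + 6630174176/38255 = 326164629388109/1881916470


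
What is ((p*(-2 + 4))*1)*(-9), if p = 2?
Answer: -36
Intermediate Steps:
((p*(-2 + 4))*1)*(-9) = ((2*(-2 + 4))*1)*(-9) = ((2*2)*1)*(-9) = (4*1)*(-9) = 4*(-9) = -36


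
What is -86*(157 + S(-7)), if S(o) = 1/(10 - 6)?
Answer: -27047/2 ≈ -13524.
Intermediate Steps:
S(o) = 1/4
-86*(157 + S(-7)) = -86*(157 + 1/4) = -86*629/4 = -27047/2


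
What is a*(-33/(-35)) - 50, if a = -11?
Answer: -2113/35 ≈ -60.371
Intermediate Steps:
a*(-33/(-35)) - 50 = -(-363)/(-35) - 50 = -(-363)*(-1)/35 - 50 = -11*33/35 - 50 = -363/35 - 50 = -2113/35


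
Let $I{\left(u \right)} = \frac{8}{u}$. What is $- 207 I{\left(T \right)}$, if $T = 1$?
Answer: $-1656$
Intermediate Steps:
$- 207 I{\left(T \right)} = - 207 \cdot \frac{8}{1} = - 207 \cdot 8 \cdot 1 = \left(-207\right) 8 = -1656$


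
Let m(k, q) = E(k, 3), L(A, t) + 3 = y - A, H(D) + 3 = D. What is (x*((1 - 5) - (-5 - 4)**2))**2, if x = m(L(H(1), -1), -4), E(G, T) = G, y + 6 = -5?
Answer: 1040400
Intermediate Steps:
y = -11 (y = -6 - 5 = -11)
H(D) = -3 + D
L(A, t) = -14 - A (L(A, t) = -3 + (-11 - A) = -14 - A)
m(k, q) = k
x = -12 (x = -14 - (-3 + 1) = -14 - 1*(-2) = -14 + 2 = -12)
(x*((1 - 5) - (-5 - 4)**2))**2 = (-12*((1 - 5) - (-5 - 4)**2))**2 = (-12*(-4 - 1*(-9)**2))**2 = (-12*(-4 - 1*81))**2 = (-12*(-4 - 81))**2 = (-12*(-85))**2 = 1020**2 = 1040400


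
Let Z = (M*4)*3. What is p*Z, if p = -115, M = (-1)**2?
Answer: -1380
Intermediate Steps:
M = 1
Z = 12 (Z = (1*4)*3 = 4*3 = 12)
p*Z = -115*12 = -1380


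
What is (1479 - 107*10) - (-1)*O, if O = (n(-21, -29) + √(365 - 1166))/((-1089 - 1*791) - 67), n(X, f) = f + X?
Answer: 796373/1947 - I*√89/649 ≈ 409.03 - 0.014536*I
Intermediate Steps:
n(X, f) = X + f
O = 50/1947 - I*√89/649 (O = ((-21 - 29) + √(365 - 1166))/((-1089 - 1*791) - 67) = (-50 + √(-801))/((-1089 - 791) - 67) = (-50 + 3*I*√89)/(-1880 - 67) = (-50 + 3*I*√89)/(-1947) = (-50 + 3*I*√89)*(-1/1947) = 50/1947 - I*√89/649 ≈ 0.025681 - 0.014536*I)
(1479 - 107*10) - (-1)*O = (1479 - 107*10) - (-1)*(50/1947 - I*√89/649) = (1479 - 1070) - (-50/1947 + I*√89/649) = 409 + (50/1947 - I*√89/649) = 796373/1947 - I*√89/649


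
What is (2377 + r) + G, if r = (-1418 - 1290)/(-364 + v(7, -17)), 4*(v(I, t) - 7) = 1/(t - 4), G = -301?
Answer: 62484636/29989 ≈ 2083.6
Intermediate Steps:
v(I, t) = 7 + 1/(4*(-4 + t)) (v(I, t) = 7 + 1/(4*(t - 4)) = 7 + 1/(4*(-4 + t)))
r = 227472/29989 (r = (-1418 - 1290)/(-364 + (-111 + 28*(-17))/(4*(-4 - 17))) = -2708/(-364 + (1/4)*(-111 - 476)/(-21)) = -2708/(-364 + (1/4)*(-1/21)*(-587)) = -2708/(-364 + 587/84) = -2708/(-29989/84) = -2708*(-84/29989) = 227472/29989 ≈ 7.5852)
(2377 + r) + G = (2377 + 227472/29989) - 301 = 71511325/29989 - 301 = 62484636/29989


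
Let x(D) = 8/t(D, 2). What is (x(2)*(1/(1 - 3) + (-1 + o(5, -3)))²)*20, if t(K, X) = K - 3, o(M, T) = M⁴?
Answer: -62200360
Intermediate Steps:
t(K, X) = -3 + K
x(D) = 8/(-3 + D)
(x(2)*(1/(1 - 3) + (-1 + o(5, -3)))²)*20 = ((8/(-3 + 2))*(1/(1 - 3) + (-1 + 5⁴))²)*20 = ((8/(-1))*(1/(-2) + (-1 + 625))²)*20 = ((8*(-1))*(-½ + 624)²)*20 = -8*(1247/2)²*20 = -8*1555009/4*20 = -3110018*20 = -62200360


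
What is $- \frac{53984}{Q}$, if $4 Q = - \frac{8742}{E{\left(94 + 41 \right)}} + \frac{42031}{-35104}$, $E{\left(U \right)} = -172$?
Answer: $- \frac{325949345792}{74912459} \approx -4351.1$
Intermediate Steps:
$Q = \frac{74912459}{6037888}$ ($Q = \frac{- \frac{8742}{-172} + \frac{42031}{-35104}}{4} = \frac{\left(-8742\right) \left(- \frac{1}{172}\right) + 42031 \left(- \frac{1}{35104}\right)}{4} = \frac{\frac{4371}{86} - \frac{42031}{35104}}{4} = \frac{1}{4} \cdot \frac{74912459}{1509472} = \frac{74912459}{6037888} \approx 12.407$)
$- \frac{53984}{Q} = - \frac{53984}{\frac{74912459}{6037888}} = \left(-53984\right) \frac{6037888}{74912459} = - \frac{325949345792}{74912459}$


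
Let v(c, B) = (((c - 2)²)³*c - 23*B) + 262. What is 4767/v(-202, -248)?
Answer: -4767/14559027756239026 ≈ -3.2743e-13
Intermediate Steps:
v(c, B) = 262 - 23*B + c*(-2 + c)⁶ (v(c, B) = (((-2 + c)²)³*c - 23*B) + 262 = ((-2 + c)⁶*c - 23*B) + 262 = (c*(-2 + c)⁶ - 23*B) + 262 = (-23*B + c*(-2 + c)⁶) + 262 = 262 - 23*B + c*(-2 + c)⁶)
4767/v(-202, -248) = 4767/(262 - 23*(-248) - 202*(-2 - 202)⁶) = 4767/(262 + 5704 - 202*(-204)⁶) = 4767/(262 + 5704 - 202*72074394832896) = 4767/(262 + 5704 - 14559027756244992) = 4767/(-14559027756239026) = 4767*(-1/14559027756239026) = -4767/14559027756239026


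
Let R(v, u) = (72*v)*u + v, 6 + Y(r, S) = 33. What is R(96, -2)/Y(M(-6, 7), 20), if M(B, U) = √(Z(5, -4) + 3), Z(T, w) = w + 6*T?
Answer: -4576/9 ≈ -508.44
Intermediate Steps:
M(B, U) = √29 (M(B, U) = √((-4 + 6*5) + 3) = √((-4 + 30) + 3) = √(26 + 3) = √29)
Y(r, S) = 27 (Y(r, S) = -6 + 33 = 27)
R(v, u) = v + 72*u*v (R(v, u) = 72*u*v + v = v + 72*u*v)
R(96, -2)/Y(M(-6, 7), 20) = (96*(1 + 72*(-2)))/27 = (96*(1 - 144))*(1/27) = (96*(-143))*(1/27) = -13728*1/27 = -4576/9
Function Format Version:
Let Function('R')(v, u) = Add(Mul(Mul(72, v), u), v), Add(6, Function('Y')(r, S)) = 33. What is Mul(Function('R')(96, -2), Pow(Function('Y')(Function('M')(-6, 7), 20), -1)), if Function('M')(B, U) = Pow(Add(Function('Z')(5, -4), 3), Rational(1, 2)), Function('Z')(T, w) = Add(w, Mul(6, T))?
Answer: Rational(-4576, 9) ≈ -508.44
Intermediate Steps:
Function('M')(B, U) = Pow(29, Rational(1, 2)) (Function('M')(B, U) = Pow(Add(Add(-4, Mul(6, 5)), 3), Rational(1, 2)) = Pow(Add(Add(-4, 30), 3), Rational(1, 2)) = Pow(Add(26, 3), Rational(1, 2)) = Pow(29, Rational(1, 2)))
Function('Y')(r, S) = 27 (Function('Y')(r, S) = Add(-6, 33) = 27)
Function('R')(v, u) = Add(v, Mul(72, u, v)) (Function('R')(v, u) = Add(Mul(72, u, v), v) = Add(v, Mul(72, u, v)))
Mul(Function('R')(96, -2), Pow(Function('Y')(Function('M')(-6, 7), 20), -1)) = Mul(Mul(96, Add(1, Mul(72, -2))), Pow(27, -1)) = Mul(Mul(96, Add(1, -144)), Rational(1, 27)) = Mul(Mul(96, -143), Rational(1, 27)) = Mul(-13728, Rational(1, 27)) = Rational(-4576, 9)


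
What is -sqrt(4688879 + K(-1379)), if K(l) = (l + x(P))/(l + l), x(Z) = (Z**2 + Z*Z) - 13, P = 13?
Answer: -2*sqrt(2229141319293)/1379 ≈ -2165.4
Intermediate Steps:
x(Z) = -13 + 2*Z**2 (x(Z) = (Z**2 + Z**2) - 13 = 2*Z**2 - 13 = -13 + 2*Z**2)
K(l) = (325 + l)/(2*l) (K(l) = (l + (-13 + 2*13**2))/(l + l) = (l + (-13 + 2*169))/((2*l)) = (l + (-13 + 338))*(1/(2*l)) = (l + 325)*(1/(2*l)) = (325 + l)*(1/(2*l)) = (325 + l)/(2*l))
-sqrt(4688879 + K(-1379)) = -sqrt(4688879 + (1/2)*(325 - 1379)/(-1379)) = -sqrt(4688879 + (1/2)*(-1/1379)*(-1054)) = -sqrt(4688879 + 527/1379) = -sqrt(6465964668/1379) = -2*sqrt(2229141319293)/1379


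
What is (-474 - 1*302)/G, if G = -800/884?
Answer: 21437/25 ≈ 857.48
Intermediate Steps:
G = -200/221 (G = -800*1/884 = -200/221 ≈ -0.90498)
(-474 - 1*302)/G = (-474 - 1*302)/(-200/221) = (-474 - 302)*(-221/200) = -776*(-221/200) = 21437/25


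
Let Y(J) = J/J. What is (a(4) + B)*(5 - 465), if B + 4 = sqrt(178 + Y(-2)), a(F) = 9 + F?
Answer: -4140 - 460*sqrt(179) ≈ -10294.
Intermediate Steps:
Y(J) = 1
B = -4 + sqrt(179) (B = -4 + sqrt(178 + 1) = -4 + sqrt(179) ≈ 9.3791)
(a(4) + B)*(5 - 465) = ((9 + 4) + (-4 + sqrt(179)))*(5 - 465) = (13 + (-4 + sqrt(179)))*(-460) = (9 + sqrt(179))*(-460) = -4140 - 460*sqrt(179)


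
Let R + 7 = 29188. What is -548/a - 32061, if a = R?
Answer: -6828997/213 ≈ -32061.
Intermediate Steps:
R = 29181 (R = -7 + 29188 = 29181)
a = 29181
-548/a - 32061 = -548/29181 - 32061 = -548*1/29181 - 32061 = -4/213 - 32061 = -6828997/213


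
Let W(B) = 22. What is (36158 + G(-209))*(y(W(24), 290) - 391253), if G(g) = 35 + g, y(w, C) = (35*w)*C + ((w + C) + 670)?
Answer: -6008284464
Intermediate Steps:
y(w, C) = 670 + C + w + 35*C*w (y(w, C) = 35*C*w + ((C + w) + 670) = 35*C*w + (670 + C + w) = 670 + C + w + 35*C*w)
(36158 + G(-209))*(y(W(24), 290) - 391253) = (36158 + (35 - 209))*((670 + 290 + 22 + 35*290*22) - 391253) = (36158 - 174)*((670 + 290 + 22 + 223300) - 391253) = 35984*(224282 - 391253) = 35984*(-166971) = -6008284464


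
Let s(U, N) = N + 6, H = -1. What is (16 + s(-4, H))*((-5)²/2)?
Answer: 525/2 ≈ 262.50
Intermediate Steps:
s(U, N) = 6 + N
(16 + s(-4, H))*((-5)²/2) = (16 + (6 - 1))*((-5)²/2) = (16 + 5)*(25*(½)) = 21*(25/2) = 525/2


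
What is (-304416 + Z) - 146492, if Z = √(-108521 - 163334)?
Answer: -450908 + I*√271855 ≈ -4.5091e+5 + 521.4*I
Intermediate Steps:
Z = I*√271855 (Z = √(-271855) = I*√271855 ≈ 521.4*I)
(-304416 + Z) - 146492 = (-304416 + I*√271855) - 146492 = -450908 + I*√271855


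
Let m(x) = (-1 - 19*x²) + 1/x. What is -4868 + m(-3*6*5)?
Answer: -14289211/90 ≈ -1.5877e+5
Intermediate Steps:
m(x) = -1 + 1/x - 19*x²
-4868 + m(-3*6*5) = -4868 + (1 - (-3*6)*5 - 19*(-3*6*5)³)/((-3*6*5)) = -4868 + (1 - (-18)*5 - 19*(-18*5)³)/((-18*5)) = -4868 + (1 - 1*(-90) - 19*(-90)³)/(-90) = -4868 - (1 + 90 - 19*(-729000))/90 = -4868 - (1 + 90 + 13851000)/90 = -4868 - 1/90*13851091 = -4868 - 13851091/90 = -14289211/90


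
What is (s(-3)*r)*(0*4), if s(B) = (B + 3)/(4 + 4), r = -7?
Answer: 0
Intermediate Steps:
s(B) = 3/8 + B/8 (s(B) = (3 + B)/8 = (3 + B)*(⅛) = 3/8 + B/8)
(s(-3)*r)*(0*4) = ((3/8 + (⅛)*(-3))*(-7))*(0*4) = ((3/8 - 3/8)*(-7))*0 = (0*(-7))*0 = 0*0 = 0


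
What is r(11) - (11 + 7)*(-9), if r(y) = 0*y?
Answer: 162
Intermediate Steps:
r(y) = 0
r(11) - (11 + 7)*(-9) = 0 - (11 + 7)*(-9) = 0 - 18*(-9) = 0 - 1*(-162) = 0 + 162 = 162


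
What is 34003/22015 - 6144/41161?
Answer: 34171279/24490795 ≈ 1.3953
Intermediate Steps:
34003/22015 - 6144/41161 = 34003*(1/22015) - 6144*1/41161 = 919/595 - 6144/41161 = 34171279/24490795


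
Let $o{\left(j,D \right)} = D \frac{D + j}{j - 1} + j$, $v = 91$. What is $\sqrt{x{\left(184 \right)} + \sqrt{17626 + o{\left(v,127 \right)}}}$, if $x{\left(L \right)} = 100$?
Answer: $\frac{\sqrt{22500 + 30 \sqrt{1013885}}}{15} \approx 15.305$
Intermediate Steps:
$o{\left(j,D \right)} = j + \frac{D \left(D + j\right)}{-1 + j}$ ($o{\left(j,D \right)} = D \frac{D + j}{-1 + j} + j = \frac{D \left(D + j\right)}{-1 + j} + j = j + \frac{D \left(D + j\right)}{-1 + j}$)
$\sqrt{x{\left(184 \right)} + \sqrt{17626 + o{\left(v,127 \right)}}} = \sqrt{100 + \sqrt{17626 + \frac{127^{2} + 91^{2} - 91 + 127 \cdot 91}{-1 + 91}}} = \sqrt{100 + \sqrt{17626 + \frac{16129 + 8281 - 91 + 11557}{90}}} = \sqrt{100 + \sqrt{17626 + \frac{1}{90} \cdot 35876}} = \sqrt{100 + \sqrt{17626 + \frac{17938}{45}}} = \sqrt{100 + \sqrt{\frac{811108}{45}}} = \sqrt{100 + \frac{2 \sqrt{1013885}}{15}}$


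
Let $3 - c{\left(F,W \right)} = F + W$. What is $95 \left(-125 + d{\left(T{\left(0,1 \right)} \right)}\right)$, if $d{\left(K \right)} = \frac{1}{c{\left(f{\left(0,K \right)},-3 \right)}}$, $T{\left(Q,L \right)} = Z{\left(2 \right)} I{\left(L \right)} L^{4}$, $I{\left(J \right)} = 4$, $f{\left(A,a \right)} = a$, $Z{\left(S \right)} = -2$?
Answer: $- \frac{166155}{14} \approx -11868.0$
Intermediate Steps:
$c{\left(F,W \right)} = 3 - F - W$ ($c{\left(F,W \right)} = 3 - \left(F + W\right) = 3 - F - W$)
$T{\left(Q,L \right)} = - 8 L^{4}$ ($T{\left(Q,L \right)} = \left(-2\right) 4 L^{4} = - 8 L^{4}$)
$d{\left(K \right)} = \frac{1}{6 - K}$ ($d{\left(K \right)} = \frac{1}{3 - K - -3} = \frac{1}{3 - K + 3} = \frac{1}{6 - K}$)
$95 \left(-125 + d{\left(T{\left(0,1 \right)} \right)}\right) = 95 \left(-125 - \frac{1}{-6 - 8 \cdot 1^{4}}\right) = 95 \left(-125 - \frac{1}{-6 - 8}\right) = 95 \left(-125 - \frac{1}{-14}\right) = 95 \left(-125 - - \frac{1}{14}\right) = 95 \left(-125 + \frac{1}{14}\right) = 95 \left(- \frac{1749}{14}\right) = - \frac{166155}{14}$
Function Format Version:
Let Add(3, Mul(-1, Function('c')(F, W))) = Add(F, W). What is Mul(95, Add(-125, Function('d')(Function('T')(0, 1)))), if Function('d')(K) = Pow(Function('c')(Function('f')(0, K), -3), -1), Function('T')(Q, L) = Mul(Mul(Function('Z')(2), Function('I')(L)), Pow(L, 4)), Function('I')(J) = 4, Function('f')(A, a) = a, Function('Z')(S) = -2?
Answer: Rational(-166155, 14) ≈ -11868.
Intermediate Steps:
Function('c')(F, W) = Add(3, Mul(-1, F), Mul(-1, W)) (Function('c')(F, W) = Add(3, Mul(-1, Add(F, W))) = Add(3, Add(Mul(-1, F), Mul(-1, W))) = Add(3, Mul(-1, F), Mul(-1, W)))
Function('T')(Q, L) = Mul(-8, Pow(L, 4)) (Function('T')(Q, L) = Mul(Mul(-2, 4), Pow(L, 4)) = Mul(-8, Pow(L, 4)))
Function('d')(K) = Pow(Add(6, Mul(-1, K)), -1) (Function('d')(K) = Pow(Add(3, Mul(-1, K), Mul(-1, -3)), -1) = Pow(Add(3, Mul(-1, K), 3), -1) = Pow(Add(6, Mul(-1, K)), -1))
Mul(95, Add(-125, Function('d')(Function('T')(0, 1)))) = Mul(95, Add(-125, Mul(-1, Pow(Add(-6, Mul(-8, Pow(1, 4))), -1)))) = Mul(95, Add(-125, Mul(-1, Pow(Add(-6, Mul(-8, 1)), -1)))) = Mul(95, Add(-125, Mul(-1, Pow(Add(-6, -8), -1)))) = Mul(95, Add(-125, Mul(-1, Pow(-14, -1)))) = Mul(95, Add(-125, Mul(-1, Rational(-1, 14)))) = Mul(95, Add(-125, Rational(1, 14))) = Mul(95, Rational(-1749, 14)) = Rational(-166155, 14)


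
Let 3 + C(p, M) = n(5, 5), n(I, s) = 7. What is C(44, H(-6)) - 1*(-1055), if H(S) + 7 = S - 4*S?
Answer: 1059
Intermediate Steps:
H(S) = -7 - 3*S (H(S) = -7 + (S - 4*S) = -7 - 3*S)
C(p, M) = 4 (C(p, M) = -3 + 7 = 4)
C(44, H(-6)) - 1*(-1055) = 4 - 1*(-1055) = 4 + 1055 = 1059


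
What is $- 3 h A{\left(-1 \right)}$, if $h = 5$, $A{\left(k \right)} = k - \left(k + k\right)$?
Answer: $-15$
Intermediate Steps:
$A{\left(k \right)} = - k$ ($A{\left(k \right)} = k - 2 k = - k$)
$- 3 h A{\left(-1 \right)} = \left(-3\right) 5 \left(\left(-1\right) \left(-1\right)\right) = \left(-15\right) 1 = -15$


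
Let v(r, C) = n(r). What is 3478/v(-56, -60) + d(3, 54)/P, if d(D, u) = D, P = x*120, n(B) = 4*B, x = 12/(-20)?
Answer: -5231/336 ≈ -15.568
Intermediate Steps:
x = -3/5 (x = 12*(-1/20) = -3/5 ≈ -0.60000)
v(r, C) = 4*r
P = -72 (P = -3/5*120 = -72)
3478/v(-56, -60) + d(3, 54)/P = 3478/((4*(-56))) + 3/(-72) = 3478/(-224) + 3*(-1/72) = 3478*(-1/224) - 1/24 = -1739/112 - 1/24 = -5231/336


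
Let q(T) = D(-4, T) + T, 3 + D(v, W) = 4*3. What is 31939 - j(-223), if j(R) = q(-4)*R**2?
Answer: -216706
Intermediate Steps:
D(v, W) = 9 (D(v, W) = -3 + 4*3 = -3 + 12 = 9)
q(T) = 9 + T
j(R) = 5*R**2 (j(R) = (9 - 4)*R**2 = 5*R**2)
31939 - j(-223) = 31939 - 5*(-223)**2 = 31939 - 5*49729 = 31939 - 1*248645 = 31939 - 248645 = -216706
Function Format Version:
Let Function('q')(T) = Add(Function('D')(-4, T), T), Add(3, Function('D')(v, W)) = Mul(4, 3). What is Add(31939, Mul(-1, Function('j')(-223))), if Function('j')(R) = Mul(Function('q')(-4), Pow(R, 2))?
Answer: -216706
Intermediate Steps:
Function('D')(v, W) = 9 (Function('D')(v, W) = Add(-3, Mul(4, 3)) = Add(-3, 12) = 9)
Function('q')(T) = Add(9, T)
Function('j')(R) = Mul(5, Pow(R, 2)) (Function('j')(R) = Mul(Add(9, -4), Pow(R, 2)) = Mul(5, Pow(R, 2)))
Add(31939, Mul(-1, Function('j')(-223))) = Add(31939, Mul(-1, Mul(5, Pow(-223, 2)))) = Add(31939, Mul(-1, Mul(5, 49729))) = Add(31939, Mul(-1, 248645)) = Add(31939, -248645) = -216706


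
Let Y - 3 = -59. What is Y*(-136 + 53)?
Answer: 4648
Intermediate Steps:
Y = -56 (Y = 3 - 59 = -56)
Y*(-136 + 53) = -56*(-136 + 53) = -56*(-83) = 4648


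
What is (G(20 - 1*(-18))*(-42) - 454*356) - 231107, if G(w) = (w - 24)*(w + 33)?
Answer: -434479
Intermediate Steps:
G(w) = (-24 + w)*(33 + w)
(G(20 - 1*(-18))*(-42) - 454*356) - 231107 = ((-792 + (20 - 1*(-18))**2 + 9*(20 - 1*(-18)))*(-42) - 454*356) - 231107 = ((-792 + (20 + 18)**2 + 9*(20 + 18))*(-42) - 161624) - 231107 = ((-792 + 38**2 + 9*38)*(-42) - 161624) - 231107 = ((-792 + 1444 + 342)*(-42) - 161624) - 231107 = (994*(-42) - 161624) - 231107 = (-41748 - 161624) - 231107 = -203372 - 231107 = -434479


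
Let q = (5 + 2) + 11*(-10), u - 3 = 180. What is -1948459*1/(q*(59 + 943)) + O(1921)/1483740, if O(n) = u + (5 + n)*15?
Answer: 160778170261/8507270580 ≈ 18.899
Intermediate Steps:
u = 183 (u = 3 + 180 = 183)
O(n) = 258 + 15*n (O(n) = 183 + (5 + n)*15 = 183 + (75 + 15*n) = 258 + 15*n)
q = -103 (q = 7 - 110 = -103)
-1948459*1/(q*(59 + 943)) + O(1921)/1483740 = -1948459*(-1/(103*(59 + 943))) + (258 + 15*1921)/1483740 = -1948459/(1002*(-103)) + (258 + 28815)*(1/1483740) = -1948459/(-103206) + 29073*(1/1483740) = -1948459*(-1/103206) + 9691/494580 = 1948459/103206 + 9691/494580 = 160778170261/8507270580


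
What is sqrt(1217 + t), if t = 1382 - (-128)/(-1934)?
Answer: 3*sqrt(270026047)/967 ≈ 50.980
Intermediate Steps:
t = 1336330/967 (t = 1382 - (-128)*(-1)/1934 = 1382 - 1*64/967 = 1382 - 64/967 = 1336330/967 ≈ 1381.9)
sqrt(1217 + t) = sqrt(1217 + 1336330/967) = sqrt(2513169/967) = 3*sqrt(270026047)/967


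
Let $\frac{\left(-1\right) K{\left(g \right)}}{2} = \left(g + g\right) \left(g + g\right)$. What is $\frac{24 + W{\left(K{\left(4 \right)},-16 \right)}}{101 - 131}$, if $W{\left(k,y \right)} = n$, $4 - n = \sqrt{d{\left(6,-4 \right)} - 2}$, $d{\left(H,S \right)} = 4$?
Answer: $- \frac{14}{15} + \frac{\sqrt{2}}{30} \approx -0.88619$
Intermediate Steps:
$K{\left(g \right)} = - 8 g^{2}$ ($K{\left(g \right)} = - 2 \left(g + g\right) \left(g + g\right) = - 2 \cdot 2 g 2 g = - 2 \cdot 4 g^{2} = - 8 g^{2}$)
$n = 4 - \sqrt{2}$ ($n = 4 - \sqrt{4 - 2} = 4 - \sqrt{2} \approx 2.5858$)
$W{\left(k,y \right)} = 4 - \sqrt{2}$
$\frac{24 + W{\left(K{\left(4 \right)},-16 \right)}}{101 - 131} = \frac{24 + \left(4 - \sqrt{2}\right)}{101 - 131} = \frac{28 - \sqrt{2}}{-30} = \left(28 - \sqrt{2}\right) \left(- \frac{1}{30}\right) = - \frac{14}{15} + \frac{\sqrt{2}}{30}$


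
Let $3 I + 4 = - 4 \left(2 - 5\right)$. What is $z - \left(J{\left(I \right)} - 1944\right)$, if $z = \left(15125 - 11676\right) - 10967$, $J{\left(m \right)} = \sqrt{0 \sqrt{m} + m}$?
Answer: $-5574 - \frac{2 \sqrt{6}}{3} \approx -5575.6$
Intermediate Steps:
$I = \frac{8}{3}$ ($I = - \frac{4}{3} + \frac{\left(-4\right) \left(2 - 5\right)}{3} = - \frac{4}{3} + \frac{\left(-4\right) \left(-3\right)}{3} = - \frac{4}{3} + \frac{1}{3} \cdot 12 = - \frac{4}{3} + 4 = \frac{8}{3} \approx 2.6667$)
$J{\left(m \right)} = \sqrt{m}$ ($J{\left(m \right)} = \sqrt{0 + m} = \sqrt{m}$)
$z = -7518$ ($z = 3449 - 10967 = -7518$)
$z - \left(J{\left(I \right)} - 1944\right) = -7518 - \left(\sqrt{\frac{8}{3}} - 1944\right) = -7518 - \left(\frac{2 \sqrt{6}}{3} - 1944\right) = -7518 - \left(-1944 + \frac{2 \sqrt{6}}{3}\right) = -7518 + \left(1944 - \frac{2 \sqrt{6}}{3}\right) = -5574 - \frac{2 \sqrt{6}}{3}$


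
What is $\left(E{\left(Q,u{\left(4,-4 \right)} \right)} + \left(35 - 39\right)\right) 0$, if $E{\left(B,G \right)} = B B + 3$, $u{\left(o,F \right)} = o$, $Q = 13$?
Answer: $0$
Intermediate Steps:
$E{\left(B,G \right)} = 3 + B^{2}$ ($E{\left(B,G \right)} = B^{2} + 3 = 3 + B^{2}$)
$\left(E{\left(Q,u{\left(4,-4 \right)} \right)} + \left(35 - 39\right)\right) 0 = \left(\left(3 + 13^{2}\right) + \left(35 - 39\right)\right) 0 = \left(\left(3 + 169\right) - 4\right) 0 = \left(172 - 4\right) 0 = 168 \cdot 0 = 0$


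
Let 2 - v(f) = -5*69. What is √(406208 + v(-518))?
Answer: √406555 ≈ 637.62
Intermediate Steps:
v(f) = 347 (v(f) = 2 - (-5)*69 = 2 - 1*(-345) = 2 + 345 = 347)
√(406208 + v(-518)) = √(406208 + 347) = √406555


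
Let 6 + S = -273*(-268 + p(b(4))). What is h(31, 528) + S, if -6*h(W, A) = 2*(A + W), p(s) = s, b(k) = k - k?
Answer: 218915/3 ≈ 72972.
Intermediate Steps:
b(k) = 0
S = 73158 (S = -6 - 273*(-268 + 0) = -6 - 273*(-268) = -6 + 73164 = 73158)
h(W, A) = -A/3 - W/3 (h(W, A) = -(A + W)/3 = -(2*A + 2*W)/6 = -A/3 - W/3)
h(31, 528) + S = (-⅓*528 - ⅓*31) + 73158 = (-176 - 31/3) + 73158 = -559/3 + 73158 = 218915/3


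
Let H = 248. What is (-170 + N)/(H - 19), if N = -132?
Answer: -302/229 ≈ -1.3188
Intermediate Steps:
(-170 + N)/(H - 19) = (-170 - 132)/(248 - 19) = -302/229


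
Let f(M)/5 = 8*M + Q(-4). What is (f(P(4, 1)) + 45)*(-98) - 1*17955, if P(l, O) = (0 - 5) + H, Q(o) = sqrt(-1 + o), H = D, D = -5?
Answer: 16835 - 490*I*sqrt(5) ≈ 16835.0 - 1095.7*I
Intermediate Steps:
H = -5
P(l, O) = -10 (P(l, O) = (0 - 5) - 5 = -5 - 5 = -10)
f(M) = 40*M + 5*I*sqrt(5) (f(M) = 5*(8*M + sqrt(-1 - 4)) = 5*(8*M + sqrt(-5)) = 5*(8*M + I*sqrt(5)) = 40*M + 5*I*sqrt(5))
(f(P(4, 1)) + 45)*(-98) - 1*17955 = ((40*(-10) + 5*I*sqrt(5)) + 45)*(-98) - 1*17955 = ((-400 + 5*I*sqrt(5)) + 45)*(-98) - 17955 = (-355 + 5*I*sqrt(5))*(-98) - 17955 = (34790 - 490*I*sqrt(5)) - 17955 = 16835 - 490*I*sqrt(5)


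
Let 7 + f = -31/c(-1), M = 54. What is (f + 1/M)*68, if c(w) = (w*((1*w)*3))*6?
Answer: -15980/27 ≈ -591.85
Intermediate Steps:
c(w) = 18*w² (c(w) = (w*(w*3))*6 = (w*(3*w))*6 = (3*w²)*6 = 18*w²)
f = -157/18 (f = -7 - 31/(18*(-1)²) = -7 - 31/(18*1) = -7 - 31/18 = -157/18 ≈ -8.7222)
(f + 1/M)*68 = (-157/18 + 1/54)*68 = -235/27*68 = -15980/27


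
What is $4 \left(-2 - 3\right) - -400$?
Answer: $380$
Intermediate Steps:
$4 \left(-2 - 3\right) - -400 = 4 \left(-5\right) + 400 = -20 + 400 = 380$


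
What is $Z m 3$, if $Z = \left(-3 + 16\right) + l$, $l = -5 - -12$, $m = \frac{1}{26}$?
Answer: $\frac{30}{13} \approx 2.3077$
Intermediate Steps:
$m = \frac{1}{26} \approx 0.038462$
$l = 7$ ($l = -5 + 12 = 7$)
$Z = 20$ ($Z = \left(-3 + 16\right) + 7 = 13 + 7 = 20$)
$Z m 3 = 20 \cdot \frac{1}{26} \cdot 3 = \frac{10}{13} \cdot 3 = \frac{30}{13}$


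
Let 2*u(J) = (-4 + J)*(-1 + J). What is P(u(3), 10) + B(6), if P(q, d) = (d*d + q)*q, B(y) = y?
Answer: -93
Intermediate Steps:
u(J) = (-1 + J)*(-4 + J)/2 (u(J) = ((-4 + J)*(-1 + J))/2 = ((-1 + J)*(-4 + J))/2 = (-1 + J)*(-4 + J)/2)
P(q, d) = q*(q + d**2) (P(q, d) = (d**2 + q)*q = (q + d**2)*q = q*(q + d**2))
P(u(3), 10) + B(6) = (2 + (1/2)*3**2 - 5/2*3)*((2 + (1/2)*3**2 - 5/2*3) + 10**2) + 6 = (2 + (1/2)*9 - 15/2)*((2 + (1/2)*9 - 15/2) + 100) + 6 = (2 + 9/2 - 15/2)*((2 + 9/2 - 15/2) + 100) + 6 = -(-1 + 100) + 6 = -1*99 + 6 = -99 + 6 = -93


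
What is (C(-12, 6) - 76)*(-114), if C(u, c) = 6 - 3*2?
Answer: 8664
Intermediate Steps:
C(u, c) = 0 (C(u, c) = 6 - 6 = 0)
(C(-12, 6) - 76)*(-114) = (0 - 76)*(-114) = -76*(-114) = 8664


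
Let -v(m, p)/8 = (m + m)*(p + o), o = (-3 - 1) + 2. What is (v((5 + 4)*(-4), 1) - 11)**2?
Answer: 344569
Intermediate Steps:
o = -2 (o = -4 + 2 = -2)
v(m, p) = -16*m*(-2 + p) (v(m, p) = -8*(m + m)*(p - 2) = -8*2*m*(-2 + p) = -16*m*(-2 + p))
(v((5 + 4)*(-4), 1) - 11)**2 = (16*((5 + 4)*(-4))*(2 - 1*1) - 11)**2 = (16*(9*(-4))*(2 - 1) - 11)**2 = (16*(-36)*1 - 11)**2 = (-576 - 11)**2 = (-587)**2 = 344569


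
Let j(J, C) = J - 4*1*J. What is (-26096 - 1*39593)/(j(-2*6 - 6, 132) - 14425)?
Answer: 65689/14371 ≈ 4.5709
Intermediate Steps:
j(J, C) = -3*J (j(J, C) = J - 4*J = -3*J)
(-26096 - 1*39593)/(j(-2*6 - 6, 132) - 14425) = (-26096 - 1*39593)/(-3*(-2*6 - 6) - 14425) = (-26096 - 39593)/(-3*(-12 - 6) - 14425) = -65689/(-3*(-18) - 14425) = -65689/(54 - 14425) = -65689/(-14371) = -65689*(-1/14371) = 65689/14371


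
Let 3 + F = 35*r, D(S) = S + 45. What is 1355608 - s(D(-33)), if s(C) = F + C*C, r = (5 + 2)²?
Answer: 1353752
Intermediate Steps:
D(S) = 45 + S
r = 49 (r = 7² = 49)
F = 1712 (F = -3 + 35*49 = -3 + 1715 = 1712)
s(C) = 1712 + C² (s(C) = 1712 + C*C = 1712 + C²)
1355608 - s(D(-33)) = 1355608 - (1712 + (45 - 33)²) = 1355608 - (1712 + 12²) = 1355608 - (1712 + 144) = 1355608 - 1*1856 = 1355608 - 1856 = 1353752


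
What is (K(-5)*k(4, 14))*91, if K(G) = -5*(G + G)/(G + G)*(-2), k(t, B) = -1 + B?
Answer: 11830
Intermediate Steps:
K(G) = 10 (K(G) = -5*2*G/(2*G)*(-2) = -5*2*G*1/(2*G)*(-2) = -5*1*(-2) = -5*(-2) = 10)
(K(-5)*k(4, 14))*91 = (10*(-1 + 14))*91 = (10*13)*91 = 130*91 = 11830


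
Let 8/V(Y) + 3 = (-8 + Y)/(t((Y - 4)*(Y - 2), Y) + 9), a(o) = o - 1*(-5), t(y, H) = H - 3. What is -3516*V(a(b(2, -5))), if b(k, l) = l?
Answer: 84384/13 ≈ 6491.1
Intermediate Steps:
t(y, H) = -3 + H
a(o) = 5 + o (a(o) = o + 5 = 5 + o)
V(Y) = 8/(-3 + (-8 + Y)/(6 + Y)) (V(Y) = 8/(-3 + (-8 + Y)/((-3 + Y) + 9)) = 8/(-3 + (-8 + Y)/(6 + Y)))
-3516*V(a(b(2, -5))) = -14064*(-6 - (5 - 5))/(13 + (5 - 5)) = -14064*(-6 - 1*0)/(13 + 0) = -14064*(-6 + 0)/13 = -14064*(-6)/13 = -3516*(-24/13) = 84384/13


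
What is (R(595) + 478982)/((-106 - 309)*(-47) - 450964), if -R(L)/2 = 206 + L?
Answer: -477380/431459 ≈ -1.1064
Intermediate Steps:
R(L) = -412 - 2*L (R(L) = -2*(206 + L) = -412 - 2*L)
(R(595) + 478982)/((-106 - 309)*(-47) - 450964) = ((-412 - 2*595) + 478982)/((-106 - 309)*(-47) - 450964) = ((-412 - 1190) + 478982)/(-415*(-47) - 450964) = (-1602 + 478982)/(19505 - 450964) = 477380/(-431459) = 477380*(-1/431459) = -477380/431459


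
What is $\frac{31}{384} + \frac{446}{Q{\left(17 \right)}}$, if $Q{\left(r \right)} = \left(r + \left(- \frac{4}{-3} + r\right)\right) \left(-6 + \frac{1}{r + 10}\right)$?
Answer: $- \frac{6671669}{3276672} \approx -2.0361$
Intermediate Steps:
$Q{\left(r \right)} = \left(-6 + \frac{1}{10 + r}\right) \left(\frac{4}{3} + 2 r\right)$ ($Q{\left(r \right)} = \left(r + \left(\left(-4\right) \left(- \frac{1}{3}\right) + r\right)\right) \left(-6 + \frac{1}{10 + r}\right) = \left(r + \left(\frac{4}{3} + r\right)\right) \left(-6 + \frac{1}{10 + r}\right) = \left(\frac{4}{3} + 2 r\right) \left(-6 + \frac{1}{10 + r}\right) = \left(-6 + \frac{1}{10 + r}\right) \left(\frac{4}{3} + 2 r\right)$)
$\frac{31}{384} + \frac{446}{Q{\left(17 \right)}} = \frac{31}{384} + \frac{446}{\frac{2}{3} \frac{1}{10 + 17} \left(-118 - 3213 - 18 \cdot 17^{2}\right)} = 31 \cdot \frac{1}{384} + \frac{446}{\frac{2}{3} \cdot \frac{1}{27} \left(-118 - 3213 - 5202\right)} = \frac{31}{384} + \frac{446}{\frac{2}{3} \cdot \frac{1}{27} \left(-118 - 3213 - 5202\right)} = \frac{31}{384} + \frac{446}{\frac{2}{3} \cdot \frac{1}{27} \left(-8533\right)} = \frac{31}{384} + \frac{446}{- \frac{17066}{81}} = \frac{31}{384} + 446 \left(- \frac{81}{17066}\right) = \frac{31}{384} - \frac{18063}{8533} = - \frac{6671669}{3276672}$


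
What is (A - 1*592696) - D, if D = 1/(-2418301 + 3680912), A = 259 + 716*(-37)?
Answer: -781466563620/1262611 ≈ -6.1893e+5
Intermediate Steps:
A = -26233 (A = 259 - 26492 = -26233)
D = 1/1262611 ≈ 7.9201e-7
(A - 1*592696) - D = (-26233 - 1*592696) - 1*1/1262611 = (-26233 - 592696) - 1/1262611 = -618929 - 1/1262611 = -781466563620/1262611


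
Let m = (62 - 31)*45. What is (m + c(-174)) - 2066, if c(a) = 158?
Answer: -513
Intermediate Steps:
m = 1395 (m = 31*45 = 1395)
(m + c(-174)) - 2066 = (1395 + 158) - 2066 = 1553 - 2066 = -513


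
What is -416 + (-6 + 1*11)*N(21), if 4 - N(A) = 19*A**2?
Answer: -42291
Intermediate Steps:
N(A) = 4 - 19*A**2
-416 + (-6 + 1*11)*N(21) = -416 + (-6 + 1*11)*(4 - 19*21**2) = -416 + (-6 + 11)*(4 - 19*441) = -416 + 5*(4 - 8379) = -416 + 5*(-8375) = -416 - 41875 = -42291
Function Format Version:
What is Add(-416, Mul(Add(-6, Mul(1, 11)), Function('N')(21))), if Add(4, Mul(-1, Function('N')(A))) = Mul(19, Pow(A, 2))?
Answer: -42291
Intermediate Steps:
Function('N')(A) = Add(4, Mul(-19, Pow(A, 2))) (Function('N')(A) = Add(4, Mul(-1, Mul(19, Pow(A, 2)))) = Add(4, Mul(-19, Pow(A, 2))))
Add(-416, Mul(Add(-6, Mul(1, 11)), Function('N')(21))) = Add(-416, Mul(Add(-6, Mul(1, 11)), Add(4, Mul(-19, Pow(21, 2))))) = Add(-416, Mul(Add(-6, 11), Add(4, Mul(-19, 441)))) = Add(-416, Mul(5, Add(4, -8379))) = Add(-416, Mul(5, -8375)) = Add(-416, -41875) = -42291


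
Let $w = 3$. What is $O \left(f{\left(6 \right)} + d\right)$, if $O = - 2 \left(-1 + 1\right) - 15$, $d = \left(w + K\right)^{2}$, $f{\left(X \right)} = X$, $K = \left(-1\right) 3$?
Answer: $-90$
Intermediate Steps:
$K = -3$
$d = 0$ ($d = \left(3 - 3\right)^{2} = 0^{2} = 0$)
$O = -15$ ($O = \left(-2\right) 0 - 15 = 0 - 15 = -15$)
$O \left(f{\left(6 \right)} + d\right) = - 15 \left(6 + 0\right) = \left(-15\right) 6 = -90$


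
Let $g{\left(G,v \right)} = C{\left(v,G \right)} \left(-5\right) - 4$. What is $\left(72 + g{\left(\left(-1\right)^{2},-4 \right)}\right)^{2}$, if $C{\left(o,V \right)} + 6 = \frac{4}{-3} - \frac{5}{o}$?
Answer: $\frac{1394761}{144} \approx 9685.8$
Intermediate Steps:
$C{\left(o,V \right)} = - \frac{22}{3} - \frac{5}{o}$ ($C{\left(o,V \right)} = -6 + \left(\frac{4}{-3} - \frac{5}{o}\right) = -6 + \left(4 \left(- \frac{1}{3}\right) - \frac{5}{o}\right) = -6 - \left(\frac{4}{3} + \frac{5}{o}\right) = - \frac{22}{3} - \frac{5}{o}$)
$g{\left(G,v \right)} = \frac{98}{3} + \frac{25}{v}$ ($g{\left(G,v \right)} = \left(- \frac{22}{3} - \frac{5}{v}\right) \left(-5\right) - 4 = \left(\frac{110}{3} + \frac{25}{v}\right) - 4 = \frac{98}{3} + \frac{25}{v}$)
$\left(72 + g{\left(\left(-1\right)^{2},-4 \right)}\right)^{2} = \left(72 + \left(\frac{98}{3} + \frac{25}{-4}\right)\right)^{2} = \left(72 + \left(\frac{98}{3} + 25 \left(- \frac{1}{4}\right)\right)\right)^{2} = \left(72 + \left(\frac{98}{3} - \frac{25}{4}\right)\right)^{2} = \left(72 + \frac{317}{12}\right)^{2} = \left(\frac{1181}{12}\right)^{2} = \frac{1394761}{144}$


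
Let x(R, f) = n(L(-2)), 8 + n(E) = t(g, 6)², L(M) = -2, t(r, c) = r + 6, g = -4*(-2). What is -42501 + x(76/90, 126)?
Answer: -42313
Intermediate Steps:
g = 8
t(r, c) = 6 + r
n(E) = 188 (n(E) = -8 + (6 + 8)² = -8 + 14² = -8 + 196 = 188)
x(R, f) = 188
-42501 + x(76/90, 126) = -42501 + 188 = -42313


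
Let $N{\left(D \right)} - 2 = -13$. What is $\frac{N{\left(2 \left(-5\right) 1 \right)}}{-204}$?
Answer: $\frac{11}{204} \approx 0.053922$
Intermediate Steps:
$N{\left(D \right)} = -11$ ($N{\left(D \right)} = 2 - 13 = -11$)
$\frac{N{\left(2 \left(-5\right) 1 \right)}}{-204} = - \frac{11}{-204} = \left(-11\right) \left(- \frac{1}{204}\right) = \frac{11}{204}$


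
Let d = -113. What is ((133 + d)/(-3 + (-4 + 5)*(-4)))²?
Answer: 400/49 ≈ 8.1633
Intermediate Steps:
((133 + d)/(-3 + (-4 + 5)*(-4)))² = ((133 - 113)/(-3 + (-4 + 5)*(-4)))² = (20/(-3 + 1*(-4)))² = (20/(-3 - 4))² = (20/(-7))² = (20*(-⅐))² = (-20/7)² = 400/49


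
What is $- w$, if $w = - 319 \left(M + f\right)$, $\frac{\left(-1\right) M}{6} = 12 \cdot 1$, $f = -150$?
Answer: $-70818$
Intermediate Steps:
$M = -72$ ($M = - 6 \cdot 12 \cdot 1 = \left(-6\right) 12 = -72$)
$w = 70818$ ($w = - 319 \left(-72 - 150\right) = \left(-319\right) \left(-222\right) = 70818$)
$- w = \left(-1\right) 70818 = -70818$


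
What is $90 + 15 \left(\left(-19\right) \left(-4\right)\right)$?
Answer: $1230$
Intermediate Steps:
$90 + 15 \left(\left(-19\right) \left(-4\right)\right) = 90 + 15 \cdot 76 = 90 + 1140 = 1230$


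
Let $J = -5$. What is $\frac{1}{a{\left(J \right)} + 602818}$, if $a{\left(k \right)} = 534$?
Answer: $\frac{1}{603352} \approx 1.6574 \cdot 10^{-6}$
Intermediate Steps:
$\frac{1}{a{\left(J \right)} + 602818} = \frac{1}{534 + 602818} = \frac{1}{603352}$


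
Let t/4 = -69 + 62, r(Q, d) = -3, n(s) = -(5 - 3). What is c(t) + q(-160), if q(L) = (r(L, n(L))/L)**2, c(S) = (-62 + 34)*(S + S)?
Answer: 40140809/25600 ≈ 1568.0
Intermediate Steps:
n(s) = -2 (n(s) = -1*2 = -2)
t = -28 (t = 4*(-69 + 62) = 4*(-7) = -28)
c(S) = -56*S
q(L) = 9/L**2 (q(L) = (-3/L)**2 = 9/L**2)
c(t) + q(-160) = -56*(-28) + 9/(-160)**2 = 1568 + 9*(1/25600) = 1568 + 9/25600 = 40140809/25600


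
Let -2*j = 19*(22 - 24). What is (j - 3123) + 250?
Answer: -2854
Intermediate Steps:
j = 19 (j = -19*(22 - 24)/2 = -19*(-2)/2 = -½*(-38) = 19)
(j - 3123) + 250 = (19 - 3123) + 250 = -3104 + 250 = -2854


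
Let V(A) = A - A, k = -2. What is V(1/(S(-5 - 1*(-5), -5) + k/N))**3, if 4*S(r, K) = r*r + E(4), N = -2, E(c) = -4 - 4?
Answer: 0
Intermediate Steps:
E(c) = -8
S(r, K) = -2 + r**2/4 (S(r, K) = (r*r - 8)/4 = (r**2 - 8)/4 = (-8 + r**2)/4 = -2 + r**2/4)
V(A) = 0
V(1/(S(-5 - 1*(-5), -5) + k/N))**3 = 0**3 = 0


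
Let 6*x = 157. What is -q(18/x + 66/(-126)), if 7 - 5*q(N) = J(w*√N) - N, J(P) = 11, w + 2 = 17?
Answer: 12647/16485 ≈ 0.76718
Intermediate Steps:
w = 15 (w = -2 + 17 = 15)
x = 157/6 (x = (⅙)*157 = 157/6 ≈ 26.167)
q(N) = -⅘ + N/5 (q(N) = 7/5 - (11 - N)/5 = 7/5 + (-11/5 + N/5) = -⅘ + N/5)
-q(18/x + 66/(-126)) = -(-⅘ + (18/(157/6) + 66/(-126))/5) = -(-⅘ + (18*(6/157) + 66*(-1/126))/5) = -(-⅘ + (108/157 - 11/21)/5) = -(-⅘ + (⅕)*(541/3297)) = -(-⅘ + 541/16485) = -1*(-12647/16485) = 12647/16485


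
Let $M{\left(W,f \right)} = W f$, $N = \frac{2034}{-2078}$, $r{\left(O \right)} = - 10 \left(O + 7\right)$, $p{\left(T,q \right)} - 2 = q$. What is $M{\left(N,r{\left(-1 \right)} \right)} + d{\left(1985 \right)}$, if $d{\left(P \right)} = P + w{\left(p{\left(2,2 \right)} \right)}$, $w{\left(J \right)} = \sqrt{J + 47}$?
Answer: $\frac{2123435}{1039} + \sqrt{51} \approx 2050.9$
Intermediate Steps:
$p{\left(T,q \right)} = 2 + q$
$r{\left(O \right)} = -70 - 10 O$ ($r{\left(O \right)} = - 10 \left(7 + O\right) = -70 - 10 O$)
$w{\left(J \right)} = \sqrt{47 + J}$
$N = - \frac{1017}{1039}$ ($N = 2034 \left(- \frac{1}{2078}\right) = - \frac{1017}{1039} \approx -0.97883$)
$d{\left(P \right)} = P + \sqrt{51}$ ($d{\left(P \right)} = P + \sqrt{47 + \left(2 + 2\right)} = P + \sqrt{47 + 4} = P + \sqrt{51}$)
$M{\left(N,r{\left(-1 \right)} \right)} + d{\left(1985 \right)} = - \frac{1017 \left(-70 - -10\right)}{1039} + \left(1985 + \sqrt{51}\right) = - \frac{1017 \left(-70 + 10\right)}{1039} + \left(1985 + \sqrt{51}\right) = \left(- \frac{1017}{1039}\right) \left(-60\right) + \left(1985 + \sqrt{51}\right) = \frac{61020}{1039} + \left(1985 + \sqrt{51}\right) = \frac{2123435}{1039} + \sqrt{51}$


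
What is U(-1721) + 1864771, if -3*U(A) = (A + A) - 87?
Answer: 5597842/3 ≈ 1.8659e+6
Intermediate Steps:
U(A) = 29 - 2*A/3 (U(A) = -((A + A) - 87)/3 = -(2*A - 87)/3 = -(-87 + 2*A)/3 = 29 - 2*A/3)
U(-1721) + 1864771 = (29 - ⅔*(-1721)) + 1864771 = (29 + 3442/3) + 1864771 = 3529/3 + 1864771 = 5597842/3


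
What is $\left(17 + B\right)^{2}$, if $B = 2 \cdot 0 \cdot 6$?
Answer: $289$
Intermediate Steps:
$B = 0$ ($B = 0 \cdot 6 = 0$)
$\left(17 + B\right)^{2} = \left(17 + 0\right)^{2} = 17^{2} = 289$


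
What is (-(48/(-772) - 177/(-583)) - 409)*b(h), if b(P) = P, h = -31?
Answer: 1427470516/112519 ≈ 12686.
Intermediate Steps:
(-(48/(-772) - 177/(-583)) - 409)*b(h) = (-(48/(-772) - 177/(-583)) - 409)*(-31) = (-(48*(-1/772) - 177*(-1/583)) - 409)*(-31) = (-(-12/193 + 177/583) - 409)*(-31) = (-1*27165/112519 - 409)*(-31) = (-27165/112519 - 409)*(-31) = -46047436/112519*(-31) = 1427470516/112519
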